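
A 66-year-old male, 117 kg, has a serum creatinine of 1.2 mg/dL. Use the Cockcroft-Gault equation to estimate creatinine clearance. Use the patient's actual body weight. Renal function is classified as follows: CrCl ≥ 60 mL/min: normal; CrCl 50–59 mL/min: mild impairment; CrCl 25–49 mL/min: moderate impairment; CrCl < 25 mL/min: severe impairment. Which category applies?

normal

CrCl = (140 − 66) × 117 / (72 × 1.2) = 8658.0 / 86.40 ≈ 100.2 mL/min
100 mL/min falls in the 'normal' range.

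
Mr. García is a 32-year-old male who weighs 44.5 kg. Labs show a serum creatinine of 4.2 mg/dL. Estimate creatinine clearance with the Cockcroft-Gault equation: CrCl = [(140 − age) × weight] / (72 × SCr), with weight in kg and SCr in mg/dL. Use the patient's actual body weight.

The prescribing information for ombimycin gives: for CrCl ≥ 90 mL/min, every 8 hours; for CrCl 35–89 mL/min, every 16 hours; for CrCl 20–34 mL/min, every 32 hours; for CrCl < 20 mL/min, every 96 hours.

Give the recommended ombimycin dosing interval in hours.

CrCl = (140 − 32) × 44.5 / (72 × 4.2) = 4806.0 / 302.40 ≈ 15.9 mL/min
CrCl ≈ 16 mL/min → bracket < 20 mL/min → every 96 hours.

every 96 hours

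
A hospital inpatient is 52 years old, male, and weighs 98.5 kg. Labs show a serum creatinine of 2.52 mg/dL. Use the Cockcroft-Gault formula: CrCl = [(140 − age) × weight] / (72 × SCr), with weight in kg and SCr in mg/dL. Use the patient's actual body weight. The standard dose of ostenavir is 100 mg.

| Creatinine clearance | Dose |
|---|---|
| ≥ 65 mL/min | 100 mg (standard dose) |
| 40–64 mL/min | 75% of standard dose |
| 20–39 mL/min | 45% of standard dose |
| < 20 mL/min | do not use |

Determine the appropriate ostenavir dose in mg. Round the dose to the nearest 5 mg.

75 mg

CrCl = (140 − 52) × 98.5 / (72 × 2.52) = 8668.0 / 181.44 ≈ 47.8 mL/min
CrCl ≈ 48 mL/min → bracket 40–64 mL/min.
75% of 100 mg = 75 mg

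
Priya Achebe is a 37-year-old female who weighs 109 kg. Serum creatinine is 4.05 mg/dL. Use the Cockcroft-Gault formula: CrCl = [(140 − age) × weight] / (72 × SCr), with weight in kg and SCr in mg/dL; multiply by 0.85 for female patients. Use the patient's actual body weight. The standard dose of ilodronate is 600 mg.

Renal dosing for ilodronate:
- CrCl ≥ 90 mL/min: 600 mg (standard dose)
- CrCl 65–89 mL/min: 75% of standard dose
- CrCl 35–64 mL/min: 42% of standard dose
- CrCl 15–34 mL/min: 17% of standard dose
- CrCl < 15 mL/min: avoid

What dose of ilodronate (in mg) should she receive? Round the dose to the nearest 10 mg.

100 mg

CrCl = (140 − 37) × 109 / (72 × 4.05) × 0.85 = 11227.0 / 291.60 × 0.85 ≈ 32.7 mL/min
CrCl ≈ 33 mL/min → bracket 15–34 mL/min.
17% of 600 mg = 102 mg → 100 mg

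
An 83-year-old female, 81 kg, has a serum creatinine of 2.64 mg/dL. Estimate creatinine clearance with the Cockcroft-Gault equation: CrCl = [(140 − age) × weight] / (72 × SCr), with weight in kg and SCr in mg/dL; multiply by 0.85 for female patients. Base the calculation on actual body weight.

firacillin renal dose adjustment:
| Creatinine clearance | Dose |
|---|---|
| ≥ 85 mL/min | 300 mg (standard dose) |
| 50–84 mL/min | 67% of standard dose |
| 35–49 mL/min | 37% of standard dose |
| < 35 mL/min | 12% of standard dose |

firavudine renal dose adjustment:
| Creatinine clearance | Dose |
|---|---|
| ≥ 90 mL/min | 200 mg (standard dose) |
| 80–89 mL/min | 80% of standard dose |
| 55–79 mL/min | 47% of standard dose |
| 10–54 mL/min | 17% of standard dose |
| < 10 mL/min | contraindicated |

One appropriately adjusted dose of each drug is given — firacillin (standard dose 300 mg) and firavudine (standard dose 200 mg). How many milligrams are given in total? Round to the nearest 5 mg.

CrCl = (140 − 83) × 81 / (72 × 2.64) × 0.85 = 4617.0 / 190.08 × 0.85 ≈ 20.6 mL/min
CrCl ≈ 21 mL/min.
firacillin: < 35 mL/min → 12% of 300 mg = 36 mg.
firavudine: 10–54 mL/min → 17% of 200 mg = 34 mg.
Total = 36 + 34 = 70 mg.

70 mg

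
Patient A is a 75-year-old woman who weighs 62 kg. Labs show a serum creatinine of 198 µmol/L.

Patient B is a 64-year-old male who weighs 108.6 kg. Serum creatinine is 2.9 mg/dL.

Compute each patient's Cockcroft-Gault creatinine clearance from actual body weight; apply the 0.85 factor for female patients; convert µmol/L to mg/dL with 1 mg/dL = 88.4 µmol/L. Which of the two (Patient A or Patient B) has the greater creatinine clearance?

Patient A: SCr = 198 / 88.4 = 2.24 mg/dL
Patient A: CrCl = (140 − 75) × 62 / (72 × 2.24) × 0.85 = 4030.0 / 161.28 × 0.85 ≈ 21.2 mL/min
Patient B: CrCl = (140 − 64) × 108.6 / (72 × 2.9) = 8253.6 / 208.80 ≈ 39.5 mL/min
21.2 vs 39.5 mL/min → Patient B is higher.

Patient B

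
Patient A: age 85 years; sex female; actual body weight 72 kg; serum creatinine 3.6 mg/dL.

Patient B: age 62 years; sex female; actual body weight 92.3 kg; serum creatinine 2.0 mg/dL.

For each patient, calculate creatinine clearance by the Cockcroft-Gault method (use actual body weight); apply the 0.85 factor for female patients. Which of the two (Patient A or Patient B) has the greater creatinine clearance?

Patient B

Patient A: CrCl = (140 − 85) × 72 / (72 × 3.6) × 0.85 = 3960.0 / 259.20 × 0.85 ≈ 13.0 mL/min
Patient B: CrCl = (140 − 62) × 92.3 / (72 × 2) × 0.85 = 7199.4 / 144.00 × 0.85 ≈ 42.5 mL/min
13.0 vs 42.5 mL/min → Patient B is higher.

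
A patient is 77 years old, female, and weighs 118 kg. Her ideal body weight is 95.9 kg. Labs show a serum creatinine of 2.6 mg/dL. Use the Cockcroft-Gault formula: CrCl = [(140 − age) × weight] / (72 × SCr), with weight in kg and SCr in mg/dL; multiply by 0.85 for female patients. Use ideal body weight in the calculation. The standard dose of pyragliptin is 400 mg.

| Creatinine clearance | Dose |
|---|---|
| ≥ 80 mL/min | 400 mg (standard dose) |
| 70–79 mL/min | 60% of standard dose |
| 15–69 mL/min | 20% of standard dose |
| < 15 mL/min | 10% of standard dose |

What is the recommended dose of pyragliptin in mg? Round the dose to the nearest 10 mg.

80 mg

CrCl = (140 − 77) × 95.9 / (72 × 2.6) × 0.85 = 6041.7 / 187.20 × 0.85 ≈ 27.4 mL/min
CrCl ≈ 27 mL/min → bracket 15–69 mL/min.
20% of 400 mg = 80 mg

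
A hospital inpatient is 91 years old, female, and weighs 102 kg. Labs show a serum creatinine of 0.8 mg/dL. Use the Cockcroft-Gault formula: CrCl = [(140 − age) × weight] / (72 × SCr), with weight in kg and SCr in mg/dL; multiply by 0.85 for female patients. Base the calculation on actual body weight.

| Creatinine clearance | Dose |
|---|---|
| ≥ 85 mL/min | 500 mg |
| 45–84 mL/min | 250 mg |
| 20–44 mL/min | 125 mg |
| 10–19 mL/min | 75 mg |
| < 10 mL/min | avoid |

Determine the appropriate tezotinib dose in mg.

CrCl = (140 − 91) × 102 / (72 × 0.8) × 0.85 = 4998.0 / 57.60 × 0.85 ≈ 73.8 mL/min
CrCl ≈ 74 mL/min → bracket 45–84 mL/min.
Dose for this bracket: 250 mg.

250 mg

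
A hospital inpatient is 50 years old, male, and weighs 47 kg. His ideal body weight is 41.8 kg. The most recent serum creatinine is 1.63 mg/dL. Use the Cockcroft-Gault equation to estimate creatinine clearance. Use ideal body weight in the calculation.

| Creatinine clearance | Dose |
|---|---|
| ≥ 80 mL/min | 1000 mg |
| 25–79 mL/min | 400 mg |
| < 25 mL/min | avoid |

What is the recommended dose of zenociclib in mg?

CrCl = (140 − 50) × 41.8 / (72 × 1.63) = 3762.0 / 117.36 ≈ 32.1 mL/min
CrCl ≈ 32 mL/min → bracket 25–79 mL/min.
Dose for this bracket: 400 mg.

400 mg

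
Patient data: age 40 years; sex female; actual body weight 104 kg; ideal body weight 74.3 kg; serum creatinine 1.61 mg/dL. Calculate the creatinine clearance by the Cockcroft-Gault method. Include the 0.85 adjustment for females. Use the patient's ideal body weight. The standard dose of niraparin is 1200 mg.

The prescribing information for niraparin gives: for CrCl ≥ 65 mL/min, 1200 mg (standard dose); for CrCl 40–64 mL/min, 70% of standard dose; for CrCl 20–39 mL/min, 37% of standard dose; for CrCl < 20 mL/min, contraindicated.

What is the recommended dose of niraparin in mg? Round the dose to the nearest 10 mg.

840 mg

CrCl = (140 − 40) × 74.3 / (72 × 1.61) × 0.85 = 7430.0 / 115.92 × 0.85 ≈ 54.5 mL/min
CrCl ≈ 54 mL/min → bracket 40–64 mL/min.
70% of 1200 mg = 840 mg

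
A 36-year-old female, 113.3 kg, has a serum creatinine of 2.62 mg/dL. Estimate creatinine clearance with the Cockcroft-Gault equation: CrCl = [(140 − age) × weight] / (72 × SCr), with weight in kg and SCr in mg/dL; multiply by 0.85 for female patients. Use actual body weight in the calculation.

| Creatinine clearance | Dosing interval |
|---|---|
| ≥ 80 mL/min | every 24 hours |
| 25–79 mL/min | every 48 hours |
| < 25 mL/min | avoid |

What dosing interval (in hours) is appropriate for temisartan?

CrCl = (140 − 36) × 113.3 / (72 × 2.62) × 0.85 = 11783.2 / 188.64 × 0.85 ≈ 53.1 mL/min
CrCl ≈ 53 mL/min → bracket 25–79 mL/min → every 48 hours.

every 48 hours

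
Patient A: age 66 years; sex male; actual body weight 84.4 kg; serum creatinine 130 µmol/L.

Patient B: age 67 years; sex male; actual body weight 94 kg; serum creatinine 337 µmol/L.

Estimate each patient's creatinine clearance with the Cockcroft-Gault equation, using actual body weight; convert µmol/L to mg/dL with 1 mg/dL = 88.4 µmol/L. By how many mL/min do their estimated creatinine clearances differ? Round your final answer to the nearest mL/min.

34 mL/min

Patient A: SCr = 130 / 88.4 = 1.471 mg/dL
Patient A: CrCl = (140 − 66) × 84.4 / (72 × 1.471) = 6245.6 / 105.91 ≈ 59.0 mL/min
Patient B: SCr = 337 / 88.4 = 3.812 mg/dL
Patient B: CrCl = (140 − 67) × 94 / (72 × 3.812) = 6862.0 / 274.46 ≈ 25.0 mL/min
|59.0 − 25.0| = 34.0 mL/min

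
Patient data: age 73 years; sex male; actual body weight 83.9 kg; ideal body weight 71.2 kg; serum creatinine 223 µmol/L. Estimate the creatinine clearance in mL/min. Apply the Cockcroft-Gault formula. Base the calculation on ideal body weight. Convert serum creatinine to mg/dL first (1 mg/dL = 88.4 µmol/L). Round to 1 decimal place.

26.3 mL/min

SCr = 223 / 88.4 = 2.523 mg/dL
CrCl = (140 − 73) × 71.2 / (72 × 2.523) = 4770.4 / 181.66 ≈ 26.3 mL/min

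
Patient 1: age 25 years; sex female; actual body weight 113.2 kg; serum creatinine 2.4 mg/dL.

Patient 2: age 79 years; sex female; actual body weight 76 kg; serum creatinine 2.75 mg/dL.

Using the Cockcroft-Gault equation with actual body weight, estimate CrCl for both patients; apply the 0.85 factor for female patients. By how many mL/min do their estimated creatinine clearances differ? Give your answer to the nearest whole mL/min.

44 mL/min

Patient 1: CrCl = (140 − 25) × 113.2 / (72 × 2.4) × 0.85 = 13018.0 / 172.80 × 0.85 ≈ 64.0 mL/min
Patient 2: CrCl = (140 − 79) × 76 / (72 × 2.75) × 0.85 = 4636.0 / 198.00 × 0.85 ≈ 19.9 mL/min
|64.0 − 19.9| = 44.1 mL/min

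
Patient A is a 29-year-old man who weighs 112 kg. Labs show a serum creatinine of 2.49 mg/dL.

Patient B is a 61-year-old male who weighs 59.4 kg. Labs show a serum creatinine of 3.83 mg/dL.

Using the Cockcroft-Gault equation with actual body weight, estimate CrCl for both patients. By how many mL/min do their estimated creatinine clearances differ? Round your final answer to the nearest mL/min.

Patient A: CrCl = (140 − 29) × 112 / (72 × 2.49) = 12432.0 / 179.28 ≈ 69.3 mL/min
Patient B: CrCl = (140 − 61) × 59.4 / (72 × 3.83) = 4692.6 / 275.76 ≈ 17.0 mL/min
|69.3 − 17.0| = 52.3 mL/min

52 mL/min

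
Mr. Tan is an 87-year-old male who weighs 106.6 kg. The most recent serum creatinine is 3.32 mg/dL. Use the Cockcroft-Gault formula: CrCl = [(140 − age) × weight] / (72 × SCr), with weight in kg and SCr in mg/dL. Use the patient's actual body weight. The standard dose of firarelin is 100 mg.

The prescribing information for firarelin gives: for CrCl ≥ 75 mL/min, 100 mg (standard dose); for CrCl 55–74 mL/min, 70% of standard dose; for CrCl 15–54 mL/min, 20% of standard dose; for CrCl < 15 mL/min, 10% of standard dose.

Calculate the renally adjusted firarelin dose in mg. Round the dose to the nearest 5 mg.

20 mg

CrCl = (140 − 87) × 106.6 / (72 × 3.32) = 5649.8 / 239.04 ≈ 23.6 mL/min
CrCl ≈ 24 mL/min → bracket 15–54 mL/min.
20% of 100 mg = 20 mg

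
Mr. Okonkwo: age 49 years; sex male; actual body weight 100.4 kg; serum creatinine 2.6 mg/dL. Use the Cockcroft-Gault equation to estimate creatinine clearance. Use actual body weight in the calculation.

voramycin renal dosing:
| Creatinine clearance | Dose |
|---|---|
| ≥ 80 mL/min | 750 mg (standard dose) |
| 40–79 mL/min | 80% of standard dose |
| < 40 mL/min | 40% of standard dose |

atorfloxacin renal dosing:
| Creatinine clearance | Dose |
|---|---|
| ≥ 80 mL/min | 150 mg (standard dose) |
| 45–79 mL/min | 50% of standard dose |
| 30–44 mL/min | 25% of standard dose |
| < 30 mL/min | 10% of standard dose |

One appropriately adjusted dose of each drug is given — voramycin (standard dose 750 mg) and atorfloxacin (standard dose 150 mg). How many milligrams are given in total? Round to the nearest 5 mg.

CrCl = (140 − 49) × 100.4 / (72 × 2.6) = 9136.4 / 187.20 ≈ 48.8 mL/min
CrCl ≈ 49 mL/min.
voramycin: 40–79 mL/min → 80% of 750 mg = 600 mg.
atorfloxacin: 45–79 mL/min → 50% of 150 mg = 75 mg.
Total = 600 + 75 = 675 mg.

675 mg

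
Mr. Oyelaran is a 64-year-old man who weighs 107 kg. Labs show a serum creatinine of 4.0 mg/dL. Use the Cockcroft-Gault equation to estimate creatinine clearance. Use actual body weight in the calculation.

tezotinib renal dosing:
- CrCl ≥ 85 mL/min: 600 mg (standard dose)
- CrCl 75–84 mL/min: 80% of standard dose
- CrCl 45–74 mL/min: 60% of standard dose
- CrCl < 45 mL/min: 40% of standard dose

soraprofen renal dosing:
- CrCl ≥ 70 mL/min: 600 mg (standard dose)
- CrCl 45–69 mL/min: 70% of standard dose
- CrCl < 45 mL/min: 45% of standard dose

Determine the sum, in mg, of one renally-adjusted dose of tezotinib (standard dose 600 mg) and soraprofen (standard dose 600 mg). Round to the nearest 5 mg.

CrCl = (140 − 64) × 107 / (72 × 4) = 8132.0 / 288.00 ≈ 28.2 mL/min
CrCl ≈ 28 mL/min.
tezotinib: < 45 mL/min → 40% of 600 mg = 240 mg.
soraprofen: < 45 mL/min → 45% of 600 mg = 270 mg.
Total = 240 + 270 = 510 mg.

510 mg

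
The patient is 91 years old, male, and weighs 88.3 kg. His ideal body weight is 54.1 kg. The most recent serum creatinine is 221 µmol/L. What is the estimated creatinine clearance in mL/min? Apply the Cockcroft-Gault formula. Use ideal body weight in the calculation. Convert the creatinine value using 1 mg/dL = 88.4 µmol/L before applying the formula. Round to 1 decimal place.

SCr = 221 / 88.4 = 2.5 mg/dL
CrCl = (140 − 91) × 54.1 / (72 × 2.5) = 2650.9 / 180.00 ≈ 14.7 mL/min

14.7 mL/min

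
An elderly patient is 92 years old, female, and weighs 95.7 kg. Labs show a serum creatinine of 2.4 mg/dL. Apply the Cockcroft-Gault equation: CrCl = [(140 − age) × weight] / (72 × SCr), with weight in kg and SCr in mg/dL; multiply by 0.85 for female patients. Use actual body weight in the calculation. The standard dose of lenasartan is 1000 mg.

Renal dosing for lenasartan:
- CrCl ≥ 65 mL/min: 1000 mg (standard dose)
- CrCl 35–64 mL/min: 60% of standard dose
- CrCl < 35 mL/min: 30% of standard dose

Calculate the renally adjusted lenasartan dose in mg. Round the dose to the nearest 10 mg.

CrCl = (140 − 92) × 95.7 / (72 × 2.4) × 0.85 = 4593.6 / 172.80 × 0.85 ≈ 22.6 mL/min
CrCl ≈ 23 mL/min → bracket < 35 mL/min.
30% of 1000 mg = 300 mg

300 mg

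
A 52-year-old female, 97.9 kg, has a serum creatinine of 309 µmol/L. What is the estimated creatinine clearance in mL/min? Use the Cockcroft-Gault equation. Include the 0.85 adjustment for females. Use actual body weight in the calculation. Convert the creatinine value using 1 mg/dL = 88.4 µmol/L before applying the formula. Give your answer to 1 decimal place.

SCr = 309 / 88.4 = 3.495 mg/dL
CrCl = (140 − 52) × 97.9 / (72 × 3.495) × 0.85 = 8615.2 / 251.64 × 0.85 ≈ 29.1 mL/min

29.1 mL/min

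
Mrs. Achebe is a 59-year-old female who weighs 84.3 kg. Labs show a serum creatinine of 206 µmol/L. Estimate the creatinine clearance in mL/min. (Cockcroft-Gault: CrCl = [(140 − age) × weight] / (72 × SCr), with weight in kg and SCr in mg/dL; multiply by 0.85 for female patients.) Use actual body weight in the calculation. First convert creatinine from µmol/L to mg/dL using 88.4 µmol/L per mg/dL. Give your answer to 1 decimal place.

34.6 mL/min

SCr = 206 / 88.4 = 2.33 mg/dL
CrCl = (140 − 59) × 84.3 / (72 × 2.33) × 0.85 = 6828.3 / 167.76 × 0.85 ≈ 34.6 mL/min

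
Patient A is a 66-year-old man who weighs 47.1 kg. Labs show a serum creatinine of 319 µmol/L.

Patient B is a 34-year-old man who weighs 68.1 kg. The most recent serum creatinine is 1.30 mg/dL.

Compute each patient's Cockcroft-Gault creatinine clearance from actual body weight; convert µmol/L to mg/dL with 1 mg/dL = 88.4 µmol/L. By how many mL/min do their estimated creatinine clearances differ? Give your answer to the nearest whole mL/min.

Patient A: SCr = 319 / 88.4 = 3.609 mg/dL
Patient A: CrCl = (140 − 66) × 47.1 / (72 × 3.609) = 3485.4 / 259.85 ≈ 13.4 mL/min
Patient B: CrCl = (140 − 34) × 68.1 / (72 × 1.3) = 7218.6 / 93.60 ≈ 77.1 mL/min
|13.4 − 77.1| = 63.7 mL/min

64 mL/min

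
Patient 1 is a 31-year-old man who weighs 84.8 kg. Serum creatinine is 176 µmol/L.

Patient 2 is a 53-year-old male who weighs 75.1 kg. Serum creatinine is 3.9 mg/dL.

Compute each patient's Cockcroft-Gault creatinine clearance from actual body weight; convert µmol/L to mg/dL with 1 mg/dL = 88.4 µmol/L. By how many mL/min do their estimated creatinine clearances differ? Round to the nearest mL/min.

41 mL/min

Patient 1: SCr = 176 / 88.4 = 1.991 mg/dL
Patient 1: CrCl = (140 − 31) × 84.8 / (72 × 1.991) = 9243.2 / 143.35 ≈ 64.5 mL/min
Patient 2: CrCl = (140 − 53) × 75.1 / (72 × 3.9) = 6533.7 / 280.80 ≈ 23.3 mL/min
|64.5 − 23.3| = 41.2 mL/min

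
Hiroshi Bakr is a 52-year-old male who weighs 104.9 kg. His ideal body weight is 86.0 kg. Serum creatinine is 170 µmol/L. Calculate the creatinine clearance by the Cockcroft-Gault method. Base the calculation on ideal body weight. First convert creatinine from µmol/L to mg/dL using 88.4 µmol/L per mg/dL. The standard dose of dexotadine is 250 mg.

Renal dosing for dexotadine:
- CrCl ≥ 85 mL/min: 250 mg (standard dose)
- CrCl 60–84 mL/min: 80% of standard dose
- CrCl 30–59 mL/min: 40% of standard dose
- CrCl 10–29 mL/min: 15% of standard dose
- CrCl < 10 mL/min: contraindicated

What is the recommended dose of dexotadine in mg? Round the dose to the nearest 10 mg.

100 mg

SCr = 170 / 88.4 = 1.923 mg/dL
CrCl = (140 − 52) × 86 / (72 × 1.923) = 7568.0 / 138.46 ≈ 54.7 mL/min
CrCl ≈ 55 mL/min → bracket 30–59 mL/min.
40% of 250 mg = 100 mg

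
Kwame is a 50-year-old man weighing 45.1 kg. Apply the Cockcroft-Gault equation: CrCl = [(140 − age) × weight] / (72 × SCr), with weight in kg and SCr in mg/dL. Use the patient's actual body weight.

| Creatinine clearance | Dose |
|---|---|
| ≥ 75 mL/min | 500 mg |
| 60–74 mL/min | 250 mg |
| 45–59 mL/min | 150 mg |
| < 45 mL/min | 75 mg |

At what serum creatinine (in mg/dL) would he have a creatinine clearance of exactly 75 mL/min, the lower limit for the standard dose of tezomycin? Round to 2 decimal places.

Standard dose requires CrCl ≥ 75 mL/min.
Set (140 − 50) × 45.1 / (72 × SCr) = 75
SCr = (140 − 50) × 45.1 / (72 × 75) = 0.752 mg/dL

0.75 mg/dL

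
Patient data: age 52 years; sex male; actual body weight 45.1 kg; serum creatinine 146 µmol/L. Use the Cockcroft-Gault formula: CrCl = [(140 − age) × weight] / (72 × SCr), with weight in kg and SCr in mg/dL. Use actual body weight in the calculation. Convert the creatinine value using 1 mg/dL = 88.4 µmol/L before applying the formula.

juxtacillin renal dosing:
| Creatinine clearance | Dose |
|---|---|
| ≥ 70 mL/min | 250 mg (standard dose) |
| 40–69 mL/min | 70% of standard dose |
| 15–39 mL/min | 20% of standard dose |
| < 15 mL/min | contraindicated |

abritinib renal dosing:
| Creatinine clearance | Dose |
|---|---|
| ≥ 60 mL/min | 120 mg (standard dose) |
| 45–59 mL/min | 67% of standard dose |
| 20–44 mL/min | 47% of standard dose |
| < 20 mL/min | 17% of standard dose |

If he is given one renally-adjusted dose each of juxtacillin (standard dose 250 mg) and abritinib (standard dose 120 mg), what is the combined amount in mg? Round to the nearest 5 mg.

105 mg

SCr = 146 / 88.4 = 1.652 mg/dL
CrCl = (140 − 52) × 45.1 / (72 × 1.652) = 3968.8 / 118.94 ≈ 33.4 mL/min
CrCl ≈ 33 mL/min.
juxtacillin: 15–39 mL/min → 20% of 250 mg = 50 mg.
abritinib: 20–44 mL/min → 47% of 120 mg = 56.4 mg.
Total = 50 + 56.4 = 106.4 mg.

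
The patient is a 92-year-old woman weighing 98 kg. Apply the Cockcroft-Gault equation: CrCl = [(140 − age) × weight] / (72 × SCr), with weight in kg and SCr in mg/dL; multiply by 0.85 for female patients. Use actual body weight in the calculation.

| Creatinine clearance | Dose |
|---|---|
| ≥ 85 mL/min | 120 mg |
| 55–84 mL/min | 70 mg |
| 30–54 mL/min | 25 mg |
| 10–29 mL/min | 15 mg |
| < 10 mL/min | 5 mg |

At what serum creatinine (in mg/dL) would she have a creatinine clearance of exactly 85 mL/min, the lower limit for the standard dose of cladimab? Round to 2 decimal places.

0.65 mg/dL

Standard dose requires CrCl ≥ 85 mL/min.
Set (140 − 92) × 98 × 0.85 / (72 × SCr) = 85
SCr = (140 − 92) × 98 × 0.85 / (72 × 85) = 0.653 mg/dL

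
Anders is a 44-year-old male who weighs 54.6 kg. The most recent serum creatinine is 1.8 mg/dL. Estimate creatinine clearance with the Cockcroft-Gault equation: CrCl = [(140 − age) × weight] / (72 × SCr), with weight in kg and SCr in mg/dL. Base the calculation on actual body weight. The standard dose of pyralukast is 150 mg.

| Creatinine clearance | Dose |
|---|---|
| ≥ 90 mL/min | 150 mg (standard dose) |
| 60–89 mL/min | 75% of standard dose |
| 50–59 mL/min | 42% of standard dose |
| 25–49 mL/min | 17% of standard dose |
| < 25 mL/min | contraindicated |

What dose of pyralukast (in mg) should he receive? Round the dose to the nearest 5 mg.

25 mg

CrCl = (140 − 44) × 54.6 / (72 × 1.8) = 5241.6 / 129.60 ≈ 40.4 mL/min
CrCl ≈ 40 mL/min → bracket 25–49 mL/min.
17% of 150 mg = 25.5 mg → 25 mg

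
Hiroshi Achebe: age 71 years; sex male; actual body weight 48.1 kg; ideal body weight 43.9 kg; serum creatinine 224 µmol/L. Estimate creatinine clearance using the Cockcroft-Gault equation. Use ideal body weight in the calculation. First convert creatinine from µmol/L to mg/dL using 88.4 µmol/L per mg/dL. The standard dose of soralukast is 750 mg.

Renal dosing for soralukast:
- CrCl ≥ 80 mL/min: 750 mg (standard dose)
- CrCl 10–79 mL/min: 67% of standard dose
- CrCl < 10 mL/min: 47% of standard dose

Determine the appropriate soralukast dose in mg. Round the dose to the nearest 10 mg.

500 mg

SCr = 224 / 88.4 = 2.534 mg/dL
CrCl = (140 − 71) × 43.9 / (72 × 2.534) = 3029.1 / 182.45 ≈ 16.6 mL/min
CrCl ≈ 17 mL/min → bracket 10–79 mL/min.
67% of 750 mg = 502.5 mg → 500 mg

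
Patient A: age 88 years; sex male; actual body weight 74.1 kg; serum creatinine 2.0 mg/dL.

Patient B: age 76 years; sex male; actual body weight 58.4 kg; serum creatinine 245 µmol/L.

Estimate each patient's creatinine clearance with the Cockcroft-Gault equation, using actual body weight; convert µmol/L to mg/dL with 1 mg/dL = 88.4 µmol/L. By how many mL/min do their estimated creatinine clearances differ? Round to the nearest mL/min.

Patient A: CrCl = (140 − 88) × 74.1 / (72 × 2) = 3853.2 / 144.00 ≈ 26.8 mL/min
Patient B: SCr = 245 / 88.4 = 2.771 mg/dL
Patient B: CrCl = (140 − 76) × 58.4 / (72 × 2.771) = 3737.6 / 199.51 ≈ 18.7 mL/min
|26.8 − 18.7| = 8.1 mL/min

8 mL/min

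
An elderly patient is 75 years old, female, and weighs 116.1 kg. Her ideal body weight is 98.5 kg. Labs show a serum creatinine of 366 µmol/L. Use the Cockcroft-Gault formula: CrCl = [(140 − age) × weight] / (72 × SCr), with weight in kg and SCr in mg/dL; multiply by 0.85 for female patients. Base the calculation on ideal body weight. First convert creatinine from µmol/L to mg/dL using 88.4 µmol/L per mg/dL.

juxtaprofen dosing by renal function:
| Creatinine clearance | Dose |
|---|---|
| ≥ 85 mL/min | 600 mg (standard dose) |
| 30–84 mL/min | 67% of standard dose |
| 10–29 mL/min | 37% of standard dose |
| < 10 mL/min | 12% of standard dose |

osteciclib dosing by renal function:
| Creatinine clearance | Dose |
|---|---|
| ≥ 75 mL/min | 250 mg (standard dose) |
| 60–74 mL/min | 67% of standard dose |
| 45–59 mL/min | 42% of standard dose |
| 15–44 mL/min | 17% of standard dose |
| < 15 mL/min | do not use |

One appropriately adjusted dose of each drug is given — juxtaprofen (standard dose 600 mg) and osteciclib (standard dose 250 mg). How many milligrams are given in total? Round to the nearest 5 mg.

265 mg

SCr = 366 / 88.4 = 4.14 mg/dL
CrCl = (140 − 75) × 98.5 / (72 × 4.14) × 0.85 = 6402.5 / 298.08 × 0.85 ≈ 18.3 mL/min
CrCl ≈ 18 mL/min.
juxtaprofen: 10–29 mL/min → 37% of 600 mg = 222 mg.
osteciclib: 15–44 mL/min → 17% of 250 mg = 42.5 mg.
Total = 222 + 42.5 = 264.5 mg.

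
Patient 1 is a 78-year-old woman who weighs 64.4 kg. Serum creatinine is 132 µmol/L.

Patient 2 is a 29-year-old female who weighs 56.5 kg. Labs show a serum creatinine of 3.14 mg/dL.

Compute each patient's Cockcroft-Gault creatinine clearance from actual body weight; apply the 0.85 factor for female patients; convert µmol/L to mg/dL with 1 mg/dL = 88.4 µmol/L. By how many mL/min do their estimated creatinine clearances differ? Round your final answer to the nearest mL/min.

8 mL/min

Patient 1: SCr = 132 / 88.4 = 1.493 mg/dL
Patient 1: CrCl = (140 − 78) × 64.4 / (72 × 1.493) × 0.85 = 3992.8 / 107.50 × 0.85 ≈ 31.6 mL/min
Patient 2: CrCl = (140 − 29) × 56.5 / (72 × 3.14) × 0.85 = 6271.5 / 226.08 × 0.85 ≈ 23.6 mL/min
|31.6 − 23.6| = 8.0 mL/min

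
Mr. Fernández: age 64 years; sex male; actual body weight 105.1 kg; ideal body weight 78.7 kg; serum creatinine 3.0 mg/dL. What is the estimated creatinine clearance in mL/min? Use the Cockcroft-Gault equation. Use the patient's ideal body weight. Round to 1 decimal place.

CrCl = (140 − 64) × 78.7 / (72 × 3) = 5981.2 / 216.00 ≈ 27.7 mL/min

27.7 mL/min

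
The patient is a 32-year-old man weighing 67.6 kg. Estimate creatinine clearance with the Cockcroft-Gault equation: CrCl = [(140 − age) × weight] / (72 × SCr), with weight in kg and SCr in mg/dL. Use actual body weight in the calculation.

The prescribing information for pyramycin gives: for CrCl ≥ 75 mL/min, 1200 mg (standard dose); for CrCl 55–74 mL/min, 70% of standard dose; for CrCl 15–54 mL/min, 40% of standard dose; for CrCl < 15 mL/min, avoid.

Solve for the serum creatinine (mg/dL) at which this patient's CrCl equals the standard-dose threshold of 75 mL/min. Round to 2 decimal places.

1.35 mg/dL

Standard dose requires CrCl ≥ 75 mL/min.
Set (140 − 32) × 67.6 / (72 × SCr) = 75
SCr = (140 − 32) × 67.6 / (72 × 75) = 1.352 mg/dL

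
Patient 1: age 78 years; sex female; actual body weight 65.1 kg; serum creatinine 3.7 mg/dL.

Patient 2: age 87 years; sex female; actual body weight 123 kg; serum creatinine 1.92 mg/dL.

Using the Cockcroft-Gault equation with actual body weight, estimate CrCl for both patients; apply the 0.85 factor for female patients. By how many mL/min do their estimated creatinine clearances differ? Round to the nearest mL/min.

Patient 1: CrCl = (140 − 78) × 65.1 / (72 × 3.7) × 0.85 = 4036.2 / 266.40 × 0.85 ≈ 12.9 mL/min
Patient 2: CrCl = (140 − 87) × 123 / (72 × 1.92) × 0.85 = 6519.0 / 138.24 × 0.85 ≈ 40.1 mL/min
|12.9 − 40.1| = 27.2 mL/min

27 mL/min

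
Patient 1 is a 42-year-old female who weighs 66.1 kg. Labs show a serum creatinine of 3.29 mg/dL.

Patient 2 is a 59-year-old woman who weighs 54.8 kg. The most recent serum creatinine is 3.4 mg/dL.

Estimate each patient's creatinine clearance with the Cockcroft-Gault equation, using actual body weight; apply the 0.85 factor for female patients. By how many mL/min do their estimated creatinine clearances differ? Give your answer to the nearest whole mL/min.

8 mL/min

Patient 1: CrCl = (140 − 42) × 66.1 / (72 × 3.29) × 0.85 = 6477.8 / 236.88 × 0.85 ≈ 23.2 mL/min
Patient 2: CrCl = (140 − 59) × 54.8 / (72 × 3.4) × 0.85 = 4438.8 / 244.80 × 0.85 ≈ 15.4 mL/min
|23.2 − 15.4| = 7.8 mL/min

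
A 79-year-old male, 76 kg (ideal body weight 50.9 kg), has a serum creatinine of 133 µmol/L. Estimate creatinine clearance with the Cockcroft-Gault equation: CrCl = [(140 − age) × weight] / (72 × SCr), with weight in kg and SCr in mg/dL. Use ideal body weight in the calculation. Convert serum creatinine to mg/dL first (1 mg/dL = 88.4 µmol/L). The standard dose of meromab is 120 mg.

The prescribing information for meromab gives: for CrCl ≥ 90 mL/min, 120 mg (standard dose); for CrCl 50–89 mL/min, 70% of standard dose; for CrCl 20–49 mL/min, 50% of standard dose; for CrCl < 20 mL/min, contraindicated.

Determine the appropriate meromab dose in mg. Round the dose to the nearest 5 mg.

60 mg

SCr = 133 / 88.4 = 1.505 mg/dL
CrCl = (140 − 79) × 50.9 / (72 × 1.505) = 3104.9 / 108.36 ≈ 28.7 mL/min
CrCl ≈ 29 mL/min → bracket 20–49 mL/min.
50% of 120 mg = 60 mg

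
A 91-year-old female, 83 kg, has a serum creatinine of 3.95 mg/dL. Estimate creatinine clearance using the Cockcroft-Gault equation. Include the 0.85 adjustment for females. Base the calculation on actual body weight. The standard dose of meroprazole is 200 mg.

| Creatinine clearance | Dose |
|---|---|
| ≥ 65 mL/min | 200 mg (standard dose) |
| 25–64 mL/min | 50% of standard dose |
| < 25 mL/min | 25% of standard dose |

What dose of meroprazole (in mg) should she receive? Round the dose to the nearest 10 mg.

CrCl = (140 − 91) × 83 / (72 × 3.95) × 0.85 = 4067.0 / 284.40 × 0.85 ≈ 12.2 mL/min
CrCl ≈ 12 mL/min → bracket < 25 mL/min.
25% of 200 mg = 50 mg

50 mg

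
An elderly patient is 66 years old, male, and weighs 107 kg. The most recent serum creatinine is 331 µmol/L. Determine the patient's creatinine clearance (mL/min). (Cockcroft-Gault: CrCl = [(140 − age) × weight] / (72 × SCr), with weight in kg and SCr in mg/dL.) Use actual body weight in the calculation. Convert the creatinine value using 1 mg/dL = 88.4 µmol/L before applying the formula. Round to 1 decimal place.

29.4 mL/min

SCr = 331 / 88.4 = 3.744 mg/dL
CrCl = (140 − 66) × 107 / (72 × 3.744) = 7918.0 / 269.57 ≈ 29.4 mL/min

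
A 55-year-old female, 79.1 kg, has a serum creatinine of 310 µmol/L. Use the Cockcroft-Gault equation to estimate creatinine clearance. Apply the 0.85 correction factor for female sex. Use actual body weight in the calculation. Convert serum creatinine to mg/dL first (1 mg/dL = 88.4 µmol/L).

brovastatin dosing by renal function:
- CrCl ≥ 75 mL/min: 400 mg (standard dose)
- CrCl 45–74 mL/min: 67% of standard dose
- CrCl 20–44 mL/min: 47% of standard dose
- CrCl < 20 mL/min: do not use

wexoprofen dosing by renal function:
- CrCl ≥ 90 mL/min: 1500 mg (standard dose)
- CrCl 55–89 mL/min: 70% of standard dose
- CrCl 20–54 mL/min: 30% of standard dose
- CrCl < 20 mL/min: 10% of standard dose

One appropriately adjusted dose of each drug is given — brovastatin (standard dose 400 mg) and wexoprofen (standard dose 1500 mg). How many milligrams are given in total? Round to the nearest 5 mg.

640 mg

SCr = 310 / 88.4 = 3.507 mg/dL
CrCl = (140 − 55) × 79.1 / (72 × 3.507) × 0.85 = 6723.5 / 252.50 × 0.85 ≈ 22.6 mL/min
CrCl ≈ 23 mL/min.
brovastatin: 20–44 mL/min → 47% of 400 mg = 188 mg.
wexoprofen: 20–54 mL/min → 30% of 1500 mg = 450 mg.
Total = 188 + 450 = 638 mg.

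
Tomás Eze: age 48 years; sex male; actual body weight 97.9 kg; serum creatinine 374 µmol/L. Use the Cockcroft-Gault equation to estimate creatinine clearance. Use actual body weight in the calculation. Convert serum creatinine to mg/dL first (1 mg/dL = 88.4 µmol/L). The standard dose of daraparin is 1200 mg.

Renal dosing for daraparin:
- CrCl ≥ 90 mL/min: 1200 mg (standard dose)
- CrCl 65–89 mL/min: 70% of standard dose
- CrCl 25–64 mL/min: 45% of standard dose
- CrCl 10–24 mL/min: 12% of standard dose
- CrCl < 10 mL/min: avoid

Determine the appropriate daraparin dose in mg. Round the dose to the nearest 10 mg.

540 mg

SCr = 374 / 88.4 = 4.231 mg/dL
CrCl = (140 − 48) × 97.9 / (72 × 4.231) = 9006.8 / 304.63 ≈ 29.6 mL/min
CrCl ≈ 30 mL/min → bracket 25–64 mL/min.
45% of 1200 mg = 540 mg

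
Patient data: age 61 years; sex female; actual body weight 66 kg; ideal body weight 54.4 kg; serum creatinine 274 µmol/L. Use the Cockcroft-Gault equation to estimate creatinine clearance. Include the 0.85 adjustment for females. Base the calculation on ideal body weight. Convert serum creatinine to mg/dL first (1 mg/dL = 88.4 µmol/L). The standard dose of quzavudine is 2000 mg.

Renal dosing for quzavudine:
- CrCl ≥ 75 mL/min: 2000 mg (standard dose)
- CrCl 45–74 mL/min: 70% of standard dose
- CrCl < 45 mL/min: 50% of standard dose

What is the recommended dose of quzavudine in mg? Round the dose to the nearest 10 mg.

1000 mg

SCr = 274 / 88.4 = 3.1 mg/dL
CrCl = (140 − 61) × 54.4 / (72 × 3.1) × 0.85 = 4297.6 / 223.20 × 0.85 ≈ 16.4 mL/min
CrCl ≈ 16 mL/min → bracket < 45 mL/min.
50% of 2000 mg = 1000 mg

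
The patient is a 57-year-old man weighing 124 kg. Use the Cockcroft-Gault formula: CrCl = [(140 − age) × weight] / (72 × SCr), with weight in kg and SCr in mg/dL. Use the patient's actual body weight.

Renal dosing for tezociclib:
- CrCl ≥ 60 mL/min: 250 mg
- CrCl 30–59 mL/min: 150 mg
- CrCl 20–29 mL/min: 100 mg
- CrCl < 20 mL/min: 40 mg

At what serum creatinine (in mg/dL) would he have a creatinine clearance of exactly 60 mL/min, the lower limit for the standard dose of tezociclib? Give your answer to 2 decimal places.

Standard dose requires CrCl ≥ 60 mL/min.
Set (140 − 57) × 124 / (72 × SCr) = 60
SCr = (140 − 57) × 124 / (72 × 60) = 2.382 mg/dL

2.38 mg/dL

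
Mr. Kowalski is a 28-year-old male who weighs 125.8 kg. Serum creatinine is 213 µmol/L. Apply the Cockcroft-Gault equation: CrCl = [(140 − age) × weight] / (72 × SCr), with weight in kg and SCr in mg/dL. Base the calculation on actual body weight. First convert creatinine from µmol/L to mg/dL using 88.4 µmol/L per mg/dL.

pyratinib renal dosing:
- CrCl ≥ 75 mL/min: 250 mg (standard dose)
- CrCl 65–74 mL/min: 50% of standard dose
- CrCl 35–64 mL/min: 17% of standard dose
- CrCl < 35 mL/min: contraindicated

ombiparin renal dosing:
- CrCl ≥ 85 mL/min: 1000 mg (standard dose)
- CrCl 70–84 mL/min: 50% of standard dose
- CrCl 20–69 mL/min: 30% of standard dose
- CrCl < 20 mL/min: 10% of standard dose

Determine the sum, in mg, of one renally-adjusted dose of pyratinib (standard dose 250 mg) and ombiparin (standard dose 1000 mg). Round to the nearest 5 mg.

750 mg

SCr = 213 / 88.4 = 2.41 mg/dL
CrCl = (140 − 28) × 125.8 / (72 × 2.41) = 14089.6 / 173.52 ≈ 81.2 mL/min
CrCl ≈ 81 mL/min.
pyratinib: ≥ 75 mL/min → 100% of 250 mg = 250 mg.
ombiparin: 70–84 mL/min → 50% of 1000 mg = 500 mg.
Total = 250 + 500 = 750 mg.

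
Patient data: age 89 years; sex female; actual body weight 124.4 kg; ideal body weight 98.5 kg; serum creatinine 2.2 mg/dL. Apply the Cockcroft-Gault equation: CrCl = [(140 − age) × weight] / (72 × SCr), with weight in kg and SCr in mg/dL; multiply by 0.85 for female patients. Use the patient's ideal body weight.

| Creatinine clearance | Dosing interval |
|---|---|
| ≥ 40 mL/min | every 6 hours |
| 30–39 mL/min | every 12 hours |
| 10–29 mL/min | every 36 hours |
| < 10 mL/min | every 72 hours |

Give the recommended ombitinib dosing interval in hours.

CrCl = (140 − 89) × 98.5 / (72 × 2.2) × 0.85 = 5023.5 / 158.40 × 0.85 ≈ 27.0 mL/min
CrCl ≈ 27 mL/min → bracket 10–29 mL/min → every 36 hours.

every 36 hours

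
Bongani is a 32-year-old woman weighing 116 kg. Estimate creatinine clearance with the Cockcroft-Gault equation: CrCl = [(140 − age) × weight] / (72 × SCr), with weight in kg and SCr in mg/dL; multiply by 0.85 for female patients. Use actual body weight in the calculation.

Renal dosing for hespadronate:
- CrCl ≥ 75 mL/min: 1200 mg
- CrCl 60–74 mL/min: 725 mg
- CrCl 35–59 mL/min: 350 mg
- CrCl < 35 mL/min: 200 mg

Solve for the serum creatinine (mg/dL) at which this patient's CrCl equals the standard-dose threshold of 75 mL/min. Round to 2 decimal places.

Standard dose requires CrCl ≥ 75 mL/min.
Set (140 − 32) × 116 × 0.85 / (72 × SCr) = 75
SCr = (140 − 32) × 116 × 0.85 / (72 × 75) = 1.972 mg/dL

1.97 mg/dL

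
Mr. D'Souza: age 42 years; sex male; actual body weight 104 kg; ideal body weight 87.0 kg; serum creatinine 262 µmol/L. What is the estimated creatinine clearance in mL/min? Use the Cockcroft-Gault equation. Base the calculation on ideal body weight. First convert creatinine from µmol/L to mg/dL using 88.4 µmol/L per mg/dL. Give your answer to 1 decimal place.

SCr = 262 / 88.4 = 2.964 mg/dL
CrCl = (140 − 42) × 87 / (72 × 2.964) = 8526.0 / 213.41 ≈ 40.0 mL/min

40.0 mL/min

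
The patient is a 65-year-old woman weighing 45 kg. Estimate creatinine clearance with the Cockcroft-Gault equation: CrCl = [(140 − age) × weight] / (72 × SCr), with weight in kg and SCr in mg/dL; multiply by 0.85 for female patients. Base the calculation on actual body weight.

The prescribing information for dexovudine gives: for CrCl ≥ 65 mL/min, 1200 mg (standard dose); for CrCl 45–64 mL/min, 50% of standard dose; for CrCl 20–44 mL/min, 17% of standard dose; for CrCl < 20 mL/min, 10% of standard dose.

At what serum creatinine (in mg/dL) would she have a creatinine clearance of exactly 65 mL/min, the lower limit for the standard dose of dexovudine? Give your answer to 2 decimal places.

Standard dose requires CrCl ≥ 65 mL/min.
Set (140 − 65) × 45 × 0.85 / (72 × SCr) = 65
SCr = (140 − 65) × 45 × 0.85 / (72 × 65) = 0.613 mg/dL

0.61 mg/dL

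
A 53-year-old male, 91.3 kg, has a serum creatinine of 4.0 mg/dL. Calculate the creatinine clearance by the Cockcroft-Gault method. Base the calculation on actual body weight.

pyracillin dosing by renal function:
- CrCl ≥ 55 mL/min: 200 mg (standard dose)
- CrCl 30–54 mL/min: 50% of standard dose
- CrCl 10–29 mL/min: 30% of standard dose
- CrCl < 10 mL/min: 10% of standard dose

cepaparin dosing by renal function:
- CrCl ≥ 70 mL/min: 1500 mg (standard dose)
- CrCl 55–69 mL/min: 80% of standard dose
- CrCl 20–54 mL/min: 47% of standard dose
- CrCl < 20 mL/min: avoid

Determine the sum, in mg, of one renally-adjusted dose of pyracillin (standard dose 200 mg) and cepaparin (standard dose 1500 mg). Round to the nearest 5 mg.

CrCl = (140 − 53) × 91.3 / (72 × 4) = 7943.1 / 288.00 ≈ 27.6 mL/min
CrCl ≈ 28 mL/min.
pyracillin: 10–29 mL/min → 30% of 200 mg = 60 mg.
cepaparin: 20–54 mL/min → 47% of 1500 mg = 705 mg.
Total = 60 + 705 = 765 mg.

765 mg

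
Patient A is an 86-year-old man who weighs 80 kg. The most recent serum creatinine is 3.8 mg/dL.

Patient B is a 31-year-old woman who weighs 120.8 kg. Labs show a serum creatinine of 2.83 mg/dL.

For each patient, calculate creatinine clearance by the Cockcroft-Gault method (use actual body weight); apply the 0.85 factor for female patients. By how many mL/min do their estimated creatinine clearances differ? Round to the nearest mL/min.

Patient A: CrCl = (140 − 86) × 80 / (72 × 3.8) = 4320.0 / 273.60 ≈ 15.8 mL/min
Patient B: CrCl = (140 − 31) × 120.8 / (72 × 2.83) × 0.85 = 13167.2 / 203.76 × 0.85 ≈ 54.9 mL/min
|15.8 − 54.9| = 39.1 mL/min

39 mL/min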